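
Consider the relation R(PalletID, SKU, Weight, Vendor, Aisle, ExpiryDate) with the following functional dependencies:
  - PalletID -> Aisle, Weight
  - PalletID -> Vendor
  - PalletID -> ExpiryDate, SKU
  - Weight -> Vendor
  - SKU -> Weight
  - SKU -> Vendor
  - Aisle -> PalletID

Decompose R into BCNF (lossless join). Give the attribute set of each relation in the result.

{Aisle, ExpiryDate, PalletID, SKU}; {SKU, Weight}; {Vendor, Weight}

Candidate keys of the original relation: {Aisle}, {PalletID}.
{Aisle, ExpiryDate, PalletID, SKU, Vendor, Weight}: {Weight} determines {Vendor, Weight} here but is not a superkey — split on Weight -> Vendor, giving {Vendor, Weight} and {Aisle, ExpiryDate, PalletID, SKU, Weight}.
{Vendor, Weight} has no BCNF violation.
{Aisle, ExpiryDate, PalletID, SKU, Weight}: {SKU} determines {SKU, Weight} here but is not a superkey — split on SKU -> Weight, giving {SKU, Weight} and {Aisle, ExpiryDate, PalletID, SKU}.
{SKU, Weight} has no BCNF violation.
{Aisle, ExpiryDate, PalletID, SKU} has no BCNF violation.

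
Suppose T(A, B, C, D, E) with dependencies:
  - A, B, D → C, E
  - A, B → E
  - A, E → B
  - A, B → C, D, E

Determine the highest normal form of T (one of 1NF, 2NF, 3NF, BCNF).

Candidate keys: {A, B}, {A, E}. Prime attributes: {A, B, E}.
The left-hand side of every FD is a superkey, so BCNF is satisfied.

BCNF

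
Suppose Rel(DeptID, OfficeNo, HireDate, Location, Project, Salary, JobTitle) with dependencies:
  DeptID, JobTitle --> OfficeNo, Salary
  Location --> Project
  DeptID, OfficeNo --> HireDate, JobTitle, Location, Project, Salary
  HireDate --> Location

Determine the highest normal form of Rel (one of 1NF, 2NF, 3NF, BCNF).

Candidate keys: {DeptID, JobTitle}, {DeptID, OfficeNo}. Prime attributes: {DeptID, JobTitle, OfficeNo}.
For Location --> Project we have {Location}⁺ = {Location, Project}; {Location} is not a superkey, so BCNF fails.
Location --> Project determines the non-prime attribute {Project} from a non-superkey — 3NF is violated.
No proper subset of a key has a non-prime attribute in its closure, so there is no partial dependency; 2NF holds.

2NF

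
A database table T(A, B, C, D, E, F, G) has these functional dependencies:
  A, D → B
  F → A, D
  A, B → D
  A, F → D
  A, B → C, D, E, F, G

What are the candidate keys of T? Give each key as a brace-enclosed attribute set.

{F} is a candidate key since {F}⁺ = {A, B, C, D, E, F, G} covers every attribute.
{A, B} is a candidate key since {A, B}⁺ = {A, B, C, D, E, F, G} covers every attribute.
{A, D} is a candidate key since {A, D}⁺ = {A, B, C, D, E, F, G} covers every attribute.
These are minimal and exhaustive — every other superkey contains one of them.

{A, B}, {A, D}, {F}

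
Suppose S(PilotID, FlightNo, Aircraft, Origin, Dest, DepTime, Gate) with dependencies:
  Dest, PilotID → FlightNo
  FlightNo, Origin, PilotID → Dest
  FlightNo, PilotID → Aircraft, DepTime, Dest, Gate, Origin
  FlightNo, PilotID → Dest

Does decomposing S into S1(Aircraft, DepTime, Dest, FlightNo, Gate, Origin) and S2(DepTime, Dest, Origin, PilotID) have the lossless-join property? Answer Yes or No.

Common attributes: {DepTime, Dest, Origin}; their closure is {DepTime, Dest, Origin}.
Neither S1 nor S2 is contained in that closure, so the decomposition is lossy.

No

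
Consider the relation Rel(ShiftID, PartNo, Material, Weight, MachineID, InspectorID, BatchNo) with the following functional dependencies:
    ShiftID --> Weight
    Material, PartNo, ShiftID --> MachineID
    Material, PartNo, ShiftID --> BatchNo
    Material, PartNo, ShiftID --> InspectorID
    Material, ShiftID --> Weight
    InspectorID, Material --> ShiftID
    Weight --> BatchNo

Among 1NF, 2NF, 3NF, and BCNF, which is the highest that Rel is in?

Candidate keys: {InspectorID, Material, PartNo}, {Material, PartNo, ShiftID}. Prime attributes: {InspectorID, Material, PartNo, ShiftID}.
For ShiftID --> Weight we have {ShiftID}⁺ = {BatchNo, ShiftID, Weight}; {ShiftID} is not a superkey, so BCNF fails.
Because {Weight} is non-prime and the left side of ShiftID --> Weight is not a superkey, the relation is not in 3NF.
The proper key subset {InspectorID, Material} of {InspectorID, Material, PartNo} determines non-prime {BatchNo, Weight}, so the relation is not even in 2NF.

1NF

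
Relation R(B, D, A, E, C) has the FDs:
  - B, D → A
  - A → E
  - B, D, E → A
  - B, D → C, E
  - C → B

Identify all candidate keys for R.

Attributes never on any right-hand side: {D} — every candidate key must contain it.
{B, D} is a candidate key since {B, D}⁺ = {A, B, C, D, E} covers every attribute.
{C, D} is a candidate key since {C, D}⁺ = {A, B, C, D, E} covers every attribute.
Any other superkey properly contains one of these, so there are no further candidate keys.

{B, D}, {C, D}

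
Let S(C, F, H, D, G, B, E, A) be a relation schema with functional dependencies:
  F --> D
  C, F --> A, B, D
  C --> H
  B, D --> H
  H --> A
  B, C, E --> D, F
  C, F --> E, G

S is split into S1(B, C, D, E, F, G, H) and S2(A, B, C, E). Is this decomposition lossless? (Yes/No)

The shared attributes are {B, C, E} and {B, C, E}⁺ = {A, B, C, D, E, F, G, H}.
Since S1 ⊆ {A, B, C, D, E, F, G, H}, the intersection is a superkey of S1; the decomposition is lossless.

Yes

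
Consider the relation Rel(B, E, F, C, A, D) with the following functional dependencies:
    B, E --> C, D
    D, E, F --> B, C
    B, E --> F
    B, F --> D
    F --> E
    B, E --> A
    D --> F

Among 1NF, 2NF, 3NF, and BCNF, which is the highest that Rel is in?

3NF

Candidate keys: {B, E}, {B, F}, {D}. Prime attributes: {B, D, E, F}.
For F --> E we have {F}⁺ = {E, F}; {F} is not a superkey, so BCNF fails.
Since {E} ⊆ prime attributes and every other non-superkey FD also has a prime right side, the schema is in 3NF.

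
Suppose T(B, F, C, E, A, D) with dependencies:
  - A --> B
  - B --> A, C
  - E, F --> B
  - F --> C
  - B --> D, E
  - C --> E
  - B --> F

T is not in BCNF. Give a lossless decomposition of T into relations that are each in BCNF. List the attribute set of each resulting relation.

{A, B, C, D, F}; {C, E}

Candidate keys of the original relation: {A}, {B}, {F}.
Within {A, B, C, D, E, F}: {C}⁺ ∩ {A, B, C, D, E, F} = {C, E}, not the whole set, so C --> E violates BCNF; decompose into {C, E} and {A, B, C, D, F}.
{C, E}: every determinant is a superkey — BCNF.
{A, B, C, D, F}: every determinant is a superkey — BCNF.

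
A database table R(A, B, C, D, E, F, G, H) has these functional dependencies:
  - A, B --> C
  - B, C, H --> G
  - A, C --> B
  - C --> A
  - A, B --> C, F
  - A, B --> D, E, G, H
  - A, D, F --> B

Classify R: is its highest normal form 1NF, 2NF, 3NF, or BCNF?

Candidate keys: {A, B}, {A, D, F}, {C}. Prime attributes: {A, B, C, D, F}.
Every FD has a superkey on the left, so the relation is in BCNF.

BCNF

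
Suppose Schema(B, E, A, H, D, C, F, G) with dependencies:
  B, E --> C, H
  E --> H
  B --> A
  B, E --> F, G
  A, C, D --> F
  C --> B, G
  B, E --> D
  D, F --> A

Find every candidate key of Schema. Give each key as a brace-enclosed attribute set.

{B, E}, {C, E}

Attributes never on any right-hand side: {E} — every candidate key must contain it.
{B, E}⁺ = {A, B, C, D, E, F, G, H}, which is every attribute, so {B, E} is a candidate key.
{C, E}⁺ = {A, B, C, D, E, F, G, H}, which is every attribute, so {C, E} is a candidate key.
Any other superkey properly contains one of these, so there are no further candidate keys.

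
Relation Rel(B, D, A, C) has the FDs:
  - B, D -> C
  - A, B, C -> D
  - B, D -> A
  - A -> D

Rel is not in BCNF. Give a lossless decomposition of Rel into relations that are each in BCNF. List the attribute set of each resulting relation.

{A, B, C}; {A, D}

Candidate keys of the original relation: {A, B}, {B, D}.
In {A, B, C, D}, {A} is not a superkey ({A}⁺ restricted to this set is {A, D}), so split on A -> D into {A, D} and {A, B, C}.
{A, D}: every determinant is a superkey — BCNF.
{A, B, C}: every determinant is a superkey — BCNF.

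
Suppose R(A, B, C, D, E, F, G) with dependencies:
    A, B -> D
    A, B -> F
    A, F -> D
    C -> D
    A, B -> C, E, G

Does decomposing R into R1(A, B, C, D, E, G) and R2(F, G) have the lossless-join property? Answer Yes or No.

The shared attributes are {G} and {G}⁺ = {G}.
R1 ⊄ {G} and R2 ⊄ {G}, so the split is lossy.

No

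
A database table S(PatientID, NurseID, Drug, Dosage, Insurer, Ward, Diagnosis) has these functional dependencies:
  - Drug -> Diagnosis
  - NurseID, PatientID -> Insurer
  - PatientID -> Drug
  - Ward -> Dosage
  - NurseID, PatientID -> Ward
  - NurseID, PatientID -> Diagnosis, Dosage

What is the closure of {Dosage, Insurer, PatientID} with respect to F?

Start with {Dosage, Insurer, PatientID}.
PatientID -> Drug applies; add {Drug} → now {Dosage, Drug, Insurer, PatientID}.
Drug -> Diagnosis applies; add {Diagnosis} → now {Diagnosis, Dosage, Drug, Insurer, PatientID}.
No further FD applies.

{Diagnosis, Dosage, Drug, Insurer, PatientID}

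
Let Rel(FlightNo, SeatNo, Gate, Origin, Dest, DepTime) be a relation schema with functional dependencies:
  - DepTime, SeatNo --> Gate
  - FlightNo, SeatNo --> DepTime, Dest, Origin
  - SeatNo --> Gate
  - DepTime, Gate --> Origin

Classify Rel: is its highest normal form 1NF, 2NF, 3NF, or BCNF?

1NF

Candidate key: {FlightNo, SeatNo}. Prime attributes: {FlightNo, SeatNo}.
DepTime, SeatNo --> Gate breaks BCNF: {DepTime, SeatNo}⁺ = {DepTime, Gate, Origin, SeatNo}, so {DepTime, SeatNo} is not a superkey.
DepTime, SeatNo --> Gate determines the non-prime attribute {Gate} from a non-superkey — 3NF is violated.
The proper key subset {SeatNo} of {FlightNo, SeatNo} determines non-prime {Gate}, so the relation is not even in 2NF.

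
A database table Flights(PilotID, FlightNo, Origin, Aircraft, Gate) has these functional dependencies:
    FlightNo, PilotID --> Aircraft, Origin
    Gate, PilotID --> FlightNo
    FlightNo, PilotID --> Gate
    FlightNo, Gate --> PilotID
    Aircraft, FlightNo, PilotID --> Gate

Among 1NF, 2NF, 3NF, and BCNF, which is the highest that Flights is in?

Candidate keys: {FlightNo, Gate}, {FlightNo, PilotID}, {Gate, PilotID}. Prime attributes: {FlightNo, Gate, PilotID}.
Every FD has a superkey on the left, so the relation is in BCNF.

BCNF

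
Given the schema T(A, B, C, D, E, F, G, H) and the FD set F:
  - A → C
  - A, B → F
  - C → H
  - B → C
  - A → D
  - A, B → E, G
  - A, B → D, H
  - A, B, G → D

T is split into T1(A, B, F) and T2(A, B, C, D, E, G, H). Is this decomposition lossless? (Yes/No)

T1 ∩ T2 = {A, B}; its closure under F is {A, B, C, D, E, F, G, H}.
Since T1 ⊆ {A, B, C, D, E, F, G, H}, the intersection is a superkey of T1; the decomposition is lossless.

Yes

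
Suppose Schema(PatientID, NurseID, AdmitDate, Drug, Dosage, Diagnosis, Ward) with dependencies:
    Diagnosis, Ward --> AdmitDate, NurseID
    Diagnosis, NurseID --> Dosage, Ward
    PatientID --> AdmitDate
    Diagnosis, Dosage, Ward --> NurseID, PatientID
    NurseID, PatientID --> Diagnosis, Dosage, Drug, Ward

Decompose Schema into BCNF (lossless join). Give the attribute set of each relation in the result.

Candidate keys of the original relation: {Diagnosis, NurseID}, {Diagnosis, Ward}, {NurseID, PatientID}.
In {AdmitDate, Diagnosis, Dosage, Drug, NurseID, PatientID, Ward}, {PatientID} is not a superkey ({PatientID}⁺ restricted to this set is {AdmitDate, PatientID}), so split on PatientID --> AdmitDate into {AdmitDate, PatientID} and {Diagnosis, Dosage, Drug, NurseID, PatientID, Ward}.
{AdmitDate, PatientID} is in BCNF.
{Diagnosis, Dosage, Drug, NurseID, PatientID, Ward} is in BCNF.

{AdmitDate, PatientID}; {Diagnosis, Dosage, Drug, NurseID, PatientID, Ward}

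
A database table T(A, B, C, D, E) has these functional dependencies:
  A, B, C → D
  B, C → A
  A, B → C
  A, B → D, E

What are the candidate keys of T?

Attributes never on any right-hand side: {B} — every candidate key must contain it.
{A, B}⁺ = {A, B, C, D, E}, which is every attribute, so {A, B} is a candidate key.
{B, C}⁺ = {A, B, C, D, E}, which is every attribute, so {B, C} is a candidate key.
These are minimal and exhaustive — every other superkey contains one of them.

{A, B}, {B, C}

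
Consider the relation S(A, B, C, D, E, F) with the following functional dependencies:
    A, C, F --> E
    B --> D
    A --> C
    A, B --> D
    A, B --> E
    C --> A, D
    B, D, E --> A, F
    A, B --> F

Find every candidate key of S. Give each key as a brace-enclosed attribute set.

{A, B}, {B, C}, {B, E}

Attributes never on any right-hand side: {B} — every candidate key must contain it.
{A, B} is a candidate key since {A, B}⁺ = {A, B, C, D, E, F} covers every attribute.
{B, C} is a candidate key since {B, C}⁺ = {A, B, C, D, E, F} covers every attribute.
{B, E} is a candidate key since {B, E}⁺ = {A, B, C, D, E, F} covers every attribute.
Any other superkey properly contains one of these, so there are no further candidate keys.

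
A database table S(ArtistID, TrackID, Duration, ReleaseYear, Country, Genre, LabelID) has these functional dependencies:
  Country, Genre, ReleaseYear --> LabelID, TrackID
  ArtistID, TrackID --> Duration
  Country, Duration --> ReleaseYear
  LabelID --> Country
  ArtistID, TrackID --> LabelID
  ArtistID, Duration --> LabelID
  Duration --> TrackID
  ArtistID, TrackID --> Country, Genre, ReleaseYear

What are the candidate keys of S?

No FD produces {ArtistID}, so it must be in every candidate key.
{ArtistID, Duration}⁺ = {ArtistID, Country, Duration, Genre, LabelID, ReleaseYear, TrackID} — all of the relation — so {ArtistID, Duration} is a candidate key.
{ArtistID, TrackID}⁺ = {ArtistID, Country, Duration, Genre, LabelID, ReleaseYear, TrackID} — all of the relation — so {ArtistID, TrackID} is a candidate key.
{ArtistID, Country, Genre, ReleaseYear}⁺ = {ArtistID, Country, Duration, Genre, LabelID, ReleaseYear, TrackID} — all of the relation — so {ArtistID, Country, Genre, ReleaseYear} is a candidate key.
{ArtistID, Genre, LabelID, ReleaseYear}⁺ = {ArtistID, Country, Duration, Genre, LabelID, ReleaseYear, TrackID} — all of the relation — so {ArtistID, Genre, LabelID, ReleaseYear} is a candidate key.
No proper subset of any of these is a key, and no other minimal superkey exists.

{ArtistID, Country, Genre, ReleaseYear}, {ArtistID, Duration}, {ArtistID, Genre, LabelID, ReleaseYear}, {ArtistID, TrackID}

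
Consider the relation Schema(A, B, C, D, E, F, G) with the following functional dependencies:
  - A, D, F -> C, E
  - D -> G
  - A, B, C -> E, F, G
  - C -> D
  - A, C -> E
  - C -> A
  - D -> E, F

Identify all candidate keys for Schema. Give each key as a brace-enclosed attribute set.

{B} never appears on the right of any FD, so every key must include it.
{B, C} is a candidate key since {B, C}⁺ = {A, B, C, D, E, F, G} covers every attribute.
{A, B, D} is a candidate key since {A, B, D}⁺ = {A, B, C, D, E, F, G} covers every attribute.
Any other superkey properly contains one of these, so there are no further candidate keys.

{A, B, D}, {B, C}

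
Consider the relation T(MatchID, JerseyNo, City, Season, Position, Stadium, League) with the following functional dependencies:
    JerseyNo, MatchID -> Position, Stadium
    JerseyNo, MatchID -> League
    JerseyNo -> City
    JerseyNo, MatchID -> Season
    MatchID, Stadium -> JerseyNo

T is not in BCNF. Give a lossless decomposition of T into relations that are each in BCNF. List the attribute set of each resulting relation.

{City, JerseyNo}; {JerseyNo, League, MatchID, Position, Season, Stadium}

Candidate keys of the original relation: {JerseyNo, MatchID}, {MatchID, Stadium}.
In {City, JerseyNo, League, MatchID, Position, Season, Stadium}, {JerseyNo} is not a superkey ({JerseyNo}⁺ restricted to this set is {City, JerseyNo}), so split on JerseyNo -> City into {City, JerseyNo} and {JerseyNo, League, MatchID, Position, Season, Stadium}.
{City, JerseyNo}: every determinant is a superkey — BCNF.
{JerseyNo, League, MatchID, Position, Season, Stadium}: every determinant is a superkey — BCNF.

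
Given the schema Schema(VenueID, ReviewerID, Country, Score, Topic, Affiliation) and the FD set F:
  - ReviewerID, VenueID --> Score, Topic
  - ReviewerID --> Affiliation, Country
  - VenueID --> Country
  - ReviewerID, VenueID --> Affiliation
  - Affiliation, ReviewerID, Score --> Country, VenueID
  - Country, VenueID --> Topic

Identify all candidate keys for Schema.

{ReviewerID, Score}, {ReviewerID, VenueID}

Attributes never on any right-hand side: {ReviewerID} — every candidate key must contain it.
{ReviewerID, Score}⁺ = {Affiliation, Country, ReviewerID, Score, Topic, VenueID} — all of the relation — so {ReviewerID, Score} is a candidate key.
{ReviewerID, VenueID}⁺ = {Affiliation, Country, ReviewerID, Score, Topic, VenueID} — all of the relation — so {ReviewerID, VenueID} is a candidate key.
Any other superkey properly contains one of these, so there are no further candidate keys.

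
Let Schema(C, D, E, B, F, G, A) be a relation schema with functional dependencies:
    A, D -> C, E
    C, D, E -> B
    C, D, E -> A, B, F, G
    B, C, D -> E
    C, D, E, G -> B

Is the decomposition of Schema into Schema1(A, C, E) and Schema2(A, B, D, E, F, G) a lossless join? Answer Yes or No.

Common attributes: {A, E}; their closure is {A, E}.
Schema1 ⊄ {A, E} and Schema2 ⊄ {A, E}, so the split is lossy.

No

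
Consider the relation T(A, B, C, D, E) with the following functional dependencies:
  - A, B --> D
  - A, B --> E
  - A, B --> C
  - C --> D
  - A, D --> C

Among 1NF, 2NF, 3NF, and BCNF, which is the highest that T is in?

Candidate key: {A, B}. Prime attributes: {A, B}.
C --> D breaks BCNF: {C}⁺ = {C, D}, so {C} is not a superkey.
Because {D} is non-prime and the left side of C --> D is not a superkey, the relation is not in 3NF.
Checking every proper subset of each key, none determines a non-prime attribute — 2NF is satisfied.

2NF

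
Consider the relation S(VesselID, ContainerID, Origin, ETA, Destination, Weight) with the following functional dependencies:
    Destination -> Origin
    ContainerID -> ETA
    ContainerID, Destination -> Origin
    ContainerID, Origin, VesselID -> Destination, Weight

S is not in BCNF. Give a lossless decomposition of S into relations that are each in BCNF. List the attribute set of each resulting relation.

{ContainerID, Destination, VesselID, Weight}; {ContainerID, ETA}; {Destination, Origin}

Candidate keys of the original relation: {ContainerID, Destination, VesselID}, {ContainerID, Origin, VesselID}.
In {ContainerID, Destination, ETA, Origin, VesselID, Weight}, {Destination} is not a superkey ({Destination}⁺ restricted to this set is {Destination, Origin}), so split on Destination -> Origin into {Destination, Origin} and {ContainerID, Destination, ETA, VesselID, Weight}.
{Destination, Origin} has no BCNF violation.
In {ContainerID, Destination, ETA, VesselID, Weight}, {ContainerID} is not a superkey ({ContainerID}⁺ restricted to this set is {ContainerID, ETA}), so split on ContainerID -> ETA into {ContainerID, ETA} and {ContainerID, Destination, VesselID, Weight}.
{ContainerID, ETA} has no BCNF violation.
{ContainerID, Destination, VesselID, Weight} has no BCNF violation.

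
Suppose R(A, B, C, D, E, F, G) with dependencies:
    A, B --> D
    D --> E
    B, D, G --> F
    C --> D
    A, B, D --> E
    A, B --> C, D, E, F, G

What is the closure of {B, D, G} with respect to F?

{B, D, E, F, G}

Start with {B, D, G}.
D --> E applies; add {E} → now {B, D, E, G}.
B, D, G --> F applies; add {F} → now {B, D, E, F, G}.
No further FD applies.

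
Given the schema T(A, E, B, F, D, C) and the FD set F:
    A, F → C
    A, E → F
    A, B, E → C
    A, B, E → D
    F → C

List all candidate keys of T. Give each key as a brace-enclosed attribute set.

{A, B, E}

{A, B, E} never appear on the right of any FD, so every key must include all of them.
{A, B, E}⁺ = {A, B, C, D, E, F} — all of the relation — so {A, B, E} is a candidate key.
Every other attribute set either contains this one or has a smaller closure.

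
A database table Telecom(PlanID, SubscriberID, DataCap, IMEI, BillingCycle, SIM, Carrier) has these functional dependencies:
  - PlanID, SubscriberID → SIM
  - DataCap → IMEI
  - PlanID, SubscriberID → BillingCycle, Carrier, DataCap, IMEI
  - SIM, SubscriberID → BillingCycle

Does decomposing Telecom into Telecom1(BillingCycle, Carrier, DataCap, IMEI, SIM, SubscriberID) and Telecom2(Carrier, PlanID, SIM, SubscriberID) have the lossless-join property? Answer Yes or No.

No

The shared attributes are {Carrier, SIM, SubscriberID} and {Carrier, SIM, SubscriberID}⁺ = {BillingCycle, Carrier, SIM, SubscriberID}.
The closure covers neither Telecom1 nor Telecom2 entirely; the join is not lossless.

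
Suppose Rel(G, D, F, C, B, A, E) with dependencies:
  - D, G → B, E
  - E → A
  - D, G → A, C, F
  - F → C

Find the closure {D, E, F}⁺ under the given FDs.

Start with {D, E, F}.
E → A applies; add {A} → now {A, D, E, F}.
F → C applies; add {C} → now {A, C, D, E, F}.
No further FD applies.

{A, C, D, E, F}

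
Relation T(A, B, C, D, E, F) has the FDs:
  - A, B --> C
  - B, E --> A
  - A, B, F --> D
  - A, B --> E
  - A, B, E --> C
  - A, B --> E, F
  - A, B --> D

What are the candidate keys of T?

{A, B}, {B, E}

{B} never appears on the right of any FD, so every key must include it.
Closure of {A, B} is {A, B, C, D, E, F}, the whole schema; {A, B} is a candidate key.
Closure of {B, E} is {A, B, C, D, E, F}, the whole schema; {B, E} is a candidate key.
No proper subset of any of these is a key, and no other minimal superkey exists.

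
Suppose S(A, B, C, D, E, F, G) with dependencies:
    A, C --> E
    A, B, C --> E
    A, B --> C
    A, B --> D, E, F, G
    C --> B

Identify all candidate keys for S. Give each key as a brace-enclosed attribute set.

{A} never appears on the right of any FD, so every key must include it.
{A, B} is a candidate key since {A, B}⁺ = {A, B, C, D, E, F, G} covers every attribute.
{A, C} is a candidate key since {A, C}⁺ = {A, B, C, D, E, F, G} covers every attribute.
No proper subset of any of these is a key, and no other minimal superkey exists.

{A, B}, {A, C}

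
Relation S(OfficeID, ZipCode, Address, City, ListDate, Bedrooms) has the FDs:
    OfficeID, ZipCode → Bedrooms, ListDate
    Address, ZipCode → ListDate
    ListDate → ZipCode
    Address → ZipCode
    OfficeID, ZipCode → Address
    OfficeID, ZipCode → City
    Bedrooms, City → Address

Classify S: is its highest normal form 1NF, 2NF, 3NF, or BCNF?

Candidate keys: {Address, OfficeID}, {Bedrooms, City, OfficeID}, {ListDate, OfficeID}, {OfficeID, ZipCode}. Prime attributes: {Address, Bedrooms, City, ListDate, OfficeID, ZipCode}.
Address, ZipCode → ListDate breaks BCNF: {Address, ZipCode}⁺ = {Address, ListDate, ZipCode}, so {Address, ZipCode} is not a superkey.
Its right-hand attributes {ListDate} are all prime, as are those of every other non-superkey FD — the relation is in 3NF.

3NF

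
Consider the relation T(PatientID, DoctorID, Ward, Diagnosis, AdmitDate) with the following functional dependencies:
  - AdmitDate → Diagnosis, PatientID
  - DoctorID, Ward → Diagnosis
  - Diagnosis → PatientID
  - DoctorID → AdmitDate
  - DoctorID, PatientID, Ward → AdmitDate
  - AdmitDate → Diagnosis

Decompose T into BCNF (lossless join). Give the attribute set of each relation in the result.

{AdmitDate, Diagnosis}; {AdmitDate, DoctorID}; {Diagnosis, PatientID}; {DoctorID, Ward}

Candidate key of the original relation: {DoctorID, Ward}.
{AdmitDate, Diagnosis, DoctorID, PatientID, Ward}: {AdmitDate} determines {AdmitDate, Diagnosis, PatientID} here but is not a superkey — split on AdmitDate → Diagnosis, PatientID, giving {AdmitDate, Diagnosis, PatientID} and {AdmitDate, DoctorID, Ward}.
{AdmitDate, Diagnosis, PatientID}: {Diagnosis} determines {Diagnosis, PatientID} here but is not a superkey — split on Diagnosis → PatientID, giving {Diagnosis, PatientID} and {AdmitDate, Diagnosis}.
{Diagnosis, PatientID}: every determinant is a superkey — BCNF.
{AdmitDate, Diagnosis}: every determinant is a superkey — BCNF.
{AdmitDate, DoctorID, Ward}: {DoctorID} determines {AdmitDate, DoctorID} here but is not a superkey — split on DoctorID → AdmitDate, giving {AdmitDate, DoctorID} and {DoctorID, Ward}.
{AdmitDate, DoctorID}: every determinant is a superkey — BCNF.
{DoctorID, Ward}: every determinant is a superkey — BCNF.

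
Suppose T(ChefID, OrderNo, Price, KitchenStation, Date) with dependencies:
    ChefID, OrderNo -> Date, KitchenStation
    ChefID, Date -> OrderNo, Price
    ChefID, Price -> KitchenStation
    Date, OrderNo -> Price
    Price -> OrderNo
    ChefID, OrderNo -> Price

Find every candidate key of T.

{ChefID, Date}, {ChefID, OrderNo}, {ChefID, Price}

{ChefID} never appears on the right of any FD, so every key must include it.
Closure of {ChefID, Date} is {ChefID, Date, KitchenStation, OrderNo, Price}, the whole schema; {ChefID, Date} is a candidate key.
Closure of {ChefID, OrderNo} is {ChefID, Date, KitchenStation, OrderNo, Price}, the whole schema; {ChefID, OrderNo} is a candidate key.
Closure of {ChefID, Price} is {ChefID, Date, KitchenStation, OrderNo, Price}, the whole schema; {ChefID, Price} is a candidate key.
Any other superkey properly contains one of these, so there are no further candidate keys.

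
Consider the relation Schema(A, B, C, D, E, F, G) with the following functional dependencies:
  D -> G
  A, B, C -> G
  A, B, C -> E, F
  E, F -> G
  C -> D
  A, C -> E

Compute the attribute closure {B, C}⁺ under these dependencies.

{B, C, D, G}

Start with {B, C}.
C -> D applies; add {D} → now {B, C, D}.
D -> G applies; add {G} → now {B, C, D, G}.
No further FD applies.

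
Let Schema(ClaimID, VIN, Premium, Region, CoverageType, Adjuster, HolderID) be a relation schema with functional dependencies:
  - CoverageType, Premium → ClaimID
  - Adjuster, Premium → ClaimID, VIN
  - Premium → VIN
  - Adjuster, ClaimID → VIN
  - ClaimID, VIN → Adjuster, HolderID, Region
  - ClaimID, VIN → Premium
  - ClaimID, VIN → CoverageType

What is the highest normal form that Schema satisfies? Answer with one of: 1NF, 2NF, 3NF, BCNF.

3NF

Candidate keys: {Adjuster, ClaimID}, {Adjuster, Premium}, {ClaimID, Premium}, {ClaimID, VIN}, {CoverageType, Premium}. Prime attributes: {Adjuster, ClaimID, CoverageType, Premium, VIN}.
For Premium → VIN we have {Premium}⁺ = {Premium, VIN}; {Premium} is not a superkey, so BCNF fails.
But every attribute on its right side ({VIN}) is prime, and the same holds for every other non-superkey FD, so 3NF still holds.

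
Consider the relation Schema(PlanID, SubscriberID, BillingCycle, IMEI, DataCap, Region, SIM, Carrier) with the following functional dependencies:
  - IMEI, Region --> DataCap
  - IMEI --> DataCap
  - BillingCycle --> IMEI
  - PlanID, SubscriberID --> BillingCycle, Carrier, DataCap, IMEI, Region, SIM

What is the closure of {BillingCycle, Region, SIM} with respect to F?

Start with {BillingCycle, Region, SIM}.
BillingCycle --> IMEI applies; add {IMEI} → now {BillingCycle, IMEI, Region, SIM}.
IMEI, Region --> DataCap applies; add {DataCap} → now {BillingCycle, DataCap, IMEI, Region, SIM}.
No further FD applies.

{BillingCycle, DataCap, IMEI, Region, SIM}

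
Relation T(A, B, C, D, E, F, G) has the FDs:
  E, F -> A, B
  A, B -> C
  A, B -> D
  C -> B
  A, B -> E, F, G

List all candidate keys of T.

Closure of {A, B} is {A, B, C, D, E, F, G}, the whole schema; {A, B} is a candidate key.
Closure of {A, C} is {A, B, C, D, E, F, G}, the whole schema; {A, C} is a candidate key.
Closure of {E, F} is {A, B, C, D, E, F, G}, the whole schema; {E, F} is a candidate key.
These are minimal and exhaustive — every other superkey contains one of them.

{A, B}, {A, C}, {E, F}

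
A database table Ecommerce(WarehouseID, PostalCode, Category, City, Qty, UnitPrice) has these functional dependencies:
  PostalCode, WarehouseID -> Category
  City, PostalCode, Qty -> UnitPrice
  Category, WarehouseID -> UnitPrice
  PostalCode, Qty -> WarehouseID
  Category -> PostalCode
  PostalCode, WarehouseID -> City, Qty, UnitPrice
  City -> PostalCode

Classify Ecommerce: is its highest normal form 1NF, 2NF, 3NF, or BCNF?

Candidate keys: {Category, Qty}, {Category, WarehouseID}, {City, Qty}, {City, WarehouseID}, {PostalCode, Qty}, {PostalCode, WarehouseID}. Prime attributes: {Category, City, PostalCode, Qty, WarehouseID}.
For Category -> PostalCode we have {Category}⁺ = {Category, PostalCode}; {Category} is not a superkey, so BCNF fails.
But every attribute on its right side ({PostalCode}) is prime, and the same holds for every other non-superkey FD, so 3NF still holds.

3NF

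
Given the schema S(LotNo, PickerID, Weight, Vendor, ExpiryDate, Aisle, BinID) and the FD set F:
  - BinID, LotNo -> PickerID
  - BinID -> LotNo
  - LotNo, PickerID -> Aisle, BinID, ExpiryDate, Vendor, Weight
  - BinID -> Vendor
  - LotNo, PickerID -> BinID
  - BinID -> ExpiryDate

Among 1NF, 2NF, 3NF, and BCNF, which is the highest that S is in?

BCNF

Candidate keys: {BinID}, {LotNo, PickerID}. Prime attributes: {BinID, LotNo, PickerID}.
The left-hand side of every FD is a superkey, so BCNF is satisfied.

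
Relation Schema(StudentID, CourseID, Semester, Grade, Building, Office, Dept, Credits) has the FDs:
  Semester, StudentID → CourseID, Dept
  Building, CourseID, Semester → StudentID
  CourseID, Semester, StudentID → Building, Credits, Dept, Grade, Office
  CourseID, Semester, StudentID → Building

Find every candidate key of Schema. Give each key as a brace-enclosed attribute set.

{Building, CourseID, Semester}, {Semester, StudentID}

No FD produces {Semester}, so it must be in every candidate key.
Closure of {Semester, StudentID} is {Building, CourseID, Credits, Dept, Grade, Office, Semester, StudentID}, the whole schema; {Semester, StudentID} is a candidate key.
Closure of {Building, CourseID, Semester} is {Building, CourseID, Credits, Dept, Grade, Office, Semester, StudentID}, the whole schema; {Building, CourseID, Semester} is a candidate key.
Any other superkey properly contains one of these, so there are no further candidate keys.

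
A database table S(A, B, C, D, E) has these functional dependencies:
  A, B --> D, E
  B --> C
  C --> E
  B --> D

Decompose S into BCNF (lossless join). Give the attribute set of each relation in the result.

Candidate key of the original relation: {A, B}.
In {A, B, C, D, E}, {B} is not a superkey ({B}⁺ restricted to this set is {B, C, D, E}), so split on B --> C, D, E into {B, C, D, E} and {A, B}.
In {B, C, D, E}, {C} is not a superkey ({C}⁺ restricted to this set is {C, E}), so split on C --> E into {C, E} and {B, C, D}.
{C, E} is in BCNF.
{B, C, D} is in BCNF.
{A, B} is in BCNF.

{A, B}; {B, C, D}; {C, E}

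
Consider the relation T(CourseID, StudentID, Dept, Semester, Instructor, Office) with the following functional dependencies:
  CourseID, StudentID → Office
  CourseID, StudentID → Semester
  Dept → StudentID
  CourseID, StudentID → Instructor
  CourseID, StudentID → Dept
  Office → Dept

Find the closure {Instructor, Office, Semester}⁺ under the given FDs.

{Dept, Instructor, Office, Semester, StudentID}

Start with {Instructor, Office, Semester}.
Office → Dept applies; add {Dept} → now {Dept, Instructor, Office, Semester}.
Dept → StudentID applies; add {StudentID} → now {Dept, Instructor, Office, Semester, StudentID}.
No further FD applies.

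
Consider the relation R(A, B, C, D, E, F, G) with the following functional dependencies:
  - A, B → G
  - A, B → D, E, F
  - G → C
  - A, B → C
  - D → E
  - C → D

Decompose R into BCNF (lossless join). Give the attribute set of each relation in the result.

Candidate key of the original relation: {A, B}.
Within {A, B, C, D, E, F, G}: {G}⁺ ∩ {A, B, C, D, E, F, G} = {C, D, E, G}, not the whole set, so G → C, D, E violates BCNF; decompose into {C, D, E, G} and {A, B, F, G}.
Within {C, D, E, G}: {D}⁺ ∩ {C, D, E, G} = {D, E}, not the whole set, so D → E violates BCNF; decompose into {D, E} and {C, D, G}.
{D, E} has no BCNF violation.
Within {C, D, G}: {C}⁺ ∩ {C, D, G} = {C, D}, not the whole set, so C → D violates BCNF; decompose into {C, D} and {C, G}.
{C, D} has no BCNF violation.
{C, G} has no BCNF violation.
{A, B, F, G} has no BCNF violation.

{A, B, F, G}; {C, D}; {C, G}; {D, E}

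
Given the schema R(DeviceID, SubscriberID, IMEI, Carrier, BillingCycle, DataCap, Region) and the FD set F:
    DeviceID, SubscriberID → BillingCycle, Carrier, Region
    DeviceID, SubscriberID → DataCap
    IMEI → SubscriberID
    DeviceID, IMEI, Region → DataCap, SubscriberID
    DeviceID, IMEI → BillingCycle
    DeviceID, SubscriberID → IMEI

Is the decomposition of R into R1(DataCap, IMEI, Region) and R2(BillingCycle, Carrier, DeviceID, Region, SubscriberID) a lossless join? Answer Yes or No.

The shared attributes are {Region} and {Region}⁺ = {Region}.
R1 ⊄ {Region} and R2 ⊄ {Region}, so the split is lossy.

No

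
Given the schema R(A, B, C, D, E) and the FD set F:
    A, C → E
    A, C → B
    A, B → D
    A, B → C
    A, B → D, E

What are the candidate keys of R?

No FD produces {A}, so it must be in every candidate key.
Closure of {A, B} is {A, B, C, D, E}, the whole schema; {A, B} is a candidate key.
Closure of {A, C} is {A, B, C, D, E}, the whole schema; {A, C} is a candidate key.
Any other superkey properly contains one of these, so there are no further candidate keys.

{A, B}, {A, C}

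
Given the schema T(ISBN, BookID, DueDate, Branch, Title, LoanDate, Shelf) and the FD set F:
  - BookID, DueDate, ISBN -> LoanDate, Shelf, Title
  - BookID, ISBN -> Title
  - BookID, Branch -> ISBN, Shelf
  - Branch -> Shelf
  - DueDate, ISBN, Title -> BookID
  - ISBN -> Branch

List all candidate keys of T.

{DueDate} never appears on the right of any FD, so every key must include it.
{BookID, Branch, DueDate}⁺ = {BookID, Branch, DueDate, ISBN, LoanDate, Shelf, Title} — all of the relation — so {BookID, Branch, DueDate} is a candidate key.
{BookID, DueDate, ISBN}⁺ = {BookID, Branch, DueDate, ISBN, LoanDate, Shelf, Title} — all of the relation — so {BookID, DueDate, ISBN} is a candidate key.
{DueDate, ISBN, Title}⁺ = {BookID, Branch, DueDate, ISBN, LoanDate, Shelf, Title} — all of the relation — so {DueDate, ISBN, Title} is a candidate key.
Any other superkey properly contains one of these, so there are no further candidate keys.

{BookID, Branch, DueDate}, {BookID, DueDate, ISBN}, {DueDate, ISBN, Title}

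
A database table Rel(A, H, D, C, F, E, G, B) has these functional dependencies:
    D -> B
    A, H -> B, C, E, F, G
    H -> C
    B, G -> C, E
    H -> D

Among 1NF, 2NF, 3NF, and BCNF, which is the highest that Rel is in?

Candidate key: {A, H}. Prime attributes: {A, H}.
D -> B breaks BCNF: {D}⁺ = {B, D}, so {D} is not a superkey.
D -> B has non-prime {B} on the right and a non-superkey on the left, so 3NF fails.
{H} is a proper subset of the key {A, H}, and {H}⁺ contains the non-prime attributes {B, C, D} — a partial dependency, so 2NF is violated.

1NF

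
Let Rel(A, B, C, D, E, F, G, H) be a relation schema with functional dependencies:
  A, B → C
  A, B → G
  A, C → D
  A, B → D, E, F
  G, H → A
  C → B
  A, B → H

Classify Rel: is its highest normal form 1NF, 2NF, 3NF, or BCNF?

3NF

Candidate keys: {A, B}, {A, C}, {B, G, H}, {C, G, H}. Prime attributes: {A, B, C, G, H}.
G, H → A breaks BCNF: {G, H}⁺ = {A, G, H}, so {G, H} is not a superkey.
Since {A} ⊆ prime attributes and every other non-superkey FD also has a prime right side, the schema is in 3NF.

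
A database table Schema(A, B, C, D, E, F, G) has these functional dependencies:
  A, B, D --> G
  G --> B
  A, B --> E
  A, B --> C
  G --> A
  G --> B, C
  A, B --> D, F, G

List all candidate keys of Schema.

{A, B}, {G}

Closure of {G} is {A, B, C, D, E, F, G}, the whole schema; {G} is a candidate key.
Closure of {A, B} is {A, B, C, D, E, F, G}, the whole schema; {A, B} is a candidate key.
These are minimal and exhaustive — every other superkey contains one of them.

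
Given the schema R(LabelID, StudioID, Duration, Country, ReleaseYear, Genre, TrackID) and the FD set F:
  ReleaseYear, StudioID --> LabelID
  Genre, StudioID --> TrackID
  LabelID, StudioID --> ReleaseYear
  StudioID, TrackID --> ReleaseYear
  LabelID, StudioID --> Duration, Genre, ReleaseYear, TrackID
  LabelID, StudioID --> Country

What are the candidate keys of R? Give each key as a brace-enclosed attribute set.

{StudioID} never appears on the right of any FD, so every key must include it.
Closure of {Genre, StudioID} is {Country, Duration, Genre, LabelID, ReleaseYear, StudioID, TrackID}, the whole schema; {Genre, StudioID} is a candidate key.
Closure of {LabelID, StudioID} is {Country, Duration, Genre, LabelID, ReleaseYear, StudioID, TrackID}, the whole schema; {LabelID, StudioID} is a candidate key.
Closure of {ReleaseYear, StudioID} is {Country, Duration, Genre, LabelID, ReleaseYear, StudioID, TrackID}, the whole schema; {ReleaseYear, StudioID} is a candidate key.
Closure of {StudioID, TrackID} is {Country, Duration, Genre, LabelID, ReleaseYear, StudioID, TrackID}, the whole schema; {StudioID, TrackID} is a candidate key.
Any other superkey properly contains one of these, so there are no further candidate keys.

{Genre, StudioID}, {LabelID, StudioID}, {ReleaseYear, StudioID}, {StudioID, TrackID}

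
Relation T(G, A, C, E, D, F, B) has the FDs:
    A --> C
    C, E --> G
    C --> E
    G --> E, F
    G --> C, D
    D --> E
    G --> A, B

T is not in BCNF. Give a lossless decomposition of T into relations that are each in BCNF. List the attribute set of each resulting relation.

{A, B, C, D, F, G}; {D, E}

Candidate keys of the original relation: {A}, {C}, {G}.
{A, B, C, D, E, F, G}: {D} determines {D, E} here but is not a superkey — split on D --> E, giving {D, E} and {A, B, C, D, F, G}.
{D, E} has no BCNF violation.
{A, B, C, D, F, G} has no BCNF violation.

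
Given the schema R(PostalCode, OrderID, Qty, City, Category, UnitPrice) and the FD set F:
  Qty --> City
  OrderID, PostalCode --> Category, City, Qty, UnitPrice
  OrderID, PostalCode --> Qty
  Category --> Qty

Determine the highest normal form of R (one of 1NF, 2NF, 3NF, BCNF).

2NF

Candidate key: {OrderID, PostalCode}. Prime attributes: {OrderID, PostalCode}.
Qty --> City breaks BCNF: {Qty}⁺ = {City, Qty}, so {Qty} is not a superkey.
Because {City} is non-prime and the left side of Qty --> City is not a superkey, the relation is not in 3NF.
Checking every proper subset of each key, none determines a non-prime attribute — 2NF is satisfied.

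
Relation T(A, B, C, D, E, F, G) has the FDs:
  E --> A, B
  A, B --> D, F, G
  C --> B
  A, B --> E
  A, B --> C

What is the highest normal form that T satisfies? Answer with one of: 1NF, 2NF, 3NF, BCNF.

Candidate keys: {A, B}, {A, C}, {E}. Prime attributes: {A, B, C, E}.
C --> B: {C}⁺ = {B, C}, which is not all of the attributes, so the left side is not a superkey — BCNF is violated.
But every attribute on its right side ({B}) is prime, and the same holds for every other non-superkey FD, so 3NF still holds.

3NF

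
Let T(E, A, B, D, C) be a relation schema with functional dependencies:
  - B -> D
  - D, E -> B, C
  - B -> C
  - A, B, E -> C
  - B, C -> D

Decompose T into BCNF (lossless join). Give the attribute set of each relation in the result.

Candidate keys of the original relation: {A, B, E}, {A, D, E}.
In {A, B, C, D, E}, {B} is not a superkey ({B}⁺ restricted to this set is {B, C, D}), so split on B -> C, D into {B, C, D} and {A, B, E}.
{B, C, D}: every determinant is a superkey — BCNF.
{A, B, E}: every determinant is a superkey — BCNF.

{A, B, E}; {B, C, D}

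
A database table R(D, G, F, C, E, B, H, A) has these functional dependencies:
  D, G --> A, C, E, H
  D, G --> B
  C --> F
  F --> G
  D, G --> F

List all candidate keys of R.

{C, D}, {D, F}, {D, G}

Attributes never on any right-hand side: {D} — every candidate key must contain it.
Closure of {C, D} is {A, B, C, D, E, F, G, H}, the whole schema; {C, D} is a candidate key.
Closure of {D, F} is {A, B, C, D, E, F, G, H}, the whole schema; {D, F} is a candidate key.
Closure of {D, G} is {A, B, C, D, E, F, G, H}, the whole schema; {D, G} is a candidate key.
Any other superkey properly contains one of these, so there are no further candidate keys.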